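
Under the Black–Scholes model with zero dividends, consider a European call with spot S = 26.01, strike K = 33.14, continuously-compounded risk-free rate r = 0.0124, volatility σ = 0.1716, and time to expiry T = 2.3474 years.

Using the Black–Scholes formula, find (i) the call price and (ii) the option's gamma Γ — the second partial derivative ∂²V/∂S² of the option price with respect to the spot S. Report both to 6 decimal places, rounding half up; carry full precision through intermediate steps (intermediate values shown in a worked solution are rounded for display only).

σ√T = 0.1716·√2.3474 = 0.262912
d₁ = (ln(S/K) + (r+σ²/2)T) / (σ√T) = (ln(26.01/33.14) + (0.0124+0.1716²/2)·2.3474) / 0.262912 = (-0.242260 + 0.063669) / 0.262912 = -0.679279
d₂ = d₁ − σ√T = -0.679279 − 0.262912 = -0.942191
e^{−rT} = e^{−0.0124·2.3474} = 0.971312
N(d₁) = 0.248481,  N(d₂) = 0.173047
Call price V = S·N(d₁) − K·e^{−rT}·N(d₂) = 6.462980 − 5.570270 = 0.892710
φ(d₁) = (1/√(2π))·e^{−d₁²/2} = 0.316748
Γ = φ(d₁) / (S·σ·√T) = 0.046319

price = 0.892710
Γ = 0.046319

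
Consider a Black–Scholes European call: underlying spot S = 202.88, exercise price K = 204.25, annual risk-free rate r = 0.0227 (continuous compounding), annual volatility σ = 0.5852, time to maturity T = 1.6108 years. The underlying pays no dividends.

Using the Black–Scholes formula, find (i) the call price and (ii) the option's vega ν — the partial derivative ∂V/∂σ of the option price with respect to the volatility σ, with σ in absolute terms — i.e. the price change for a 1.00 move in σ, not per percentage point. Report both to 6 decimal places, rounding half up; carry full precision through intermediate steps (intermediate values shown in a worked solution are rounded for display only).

price = 60.923007
ν = 94.383203

σ√T = 0.5852·√1.6108 = 0.742720
d₁ = (ln(S/K) + (r+σ²/2)T) / (σ√T) = (ln(202.88/204.25) + (0.0227+0.5852²/2)·1.6108) / 0.742720 = (-0.006730 + 0.312382) / 0.742720 = 0.411530
d₂ = d₁ − σ√T = 0.411530 − 0.742720 = -0.331190
e^{−rT} = e^{−0.0227·1.6108} = 0.964095
N(d₁) = 0.659658,  N(d₂) = 0.370251
Call price V = S·N(d₁) − K·e^{−rT}·N(d₂) = 133.831424 − 72.908418 = 60.923007
φ(d₁) = (1/√(2π))·e^{−d₁²/2} = 0.366551
ν = S·φ(d₁)·√T = 94.383203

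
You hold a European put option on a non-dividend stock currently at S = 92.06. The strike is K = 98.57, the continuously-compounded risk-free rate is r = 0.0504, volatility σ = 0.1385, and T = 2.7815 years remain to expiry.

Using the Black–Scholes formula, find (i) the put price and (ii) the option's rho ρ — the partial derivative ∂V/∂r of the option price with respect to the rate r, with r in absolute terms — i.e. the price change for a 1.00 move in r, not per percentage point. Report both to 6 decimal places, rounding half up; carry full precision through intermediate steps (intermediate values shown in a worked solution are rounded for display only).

price = 5.369715
ρ = -100.675666

σ√T = 0.1385·√2.7815 = 0.230988
d₁ = (ln(S/K) + (r+σ²/2)T) / (σ√T) = (ln(92.06/98.57) + (0.0504+0.1385²/2)·2.7815) / 0.230988 = (-0.068326 + 0.166865) / 0.230988 = 0.426598
d₂ = d₁ − σ√T = 0.426598 − 0.230988 = 0.195610
e^{−rT} = e^{−0.0504·2.7815} = 0.869195
N(−d₁) = 0.334836,  N(−d₂) = 0.422458
Put price V = K·e^{−rT}·N(−d₂) − S·N(−d₁) = 36.194739 − 30.825023 = 5.369715
ρ = −K·T·e^{−rT}·N(−d₂) = -100.675666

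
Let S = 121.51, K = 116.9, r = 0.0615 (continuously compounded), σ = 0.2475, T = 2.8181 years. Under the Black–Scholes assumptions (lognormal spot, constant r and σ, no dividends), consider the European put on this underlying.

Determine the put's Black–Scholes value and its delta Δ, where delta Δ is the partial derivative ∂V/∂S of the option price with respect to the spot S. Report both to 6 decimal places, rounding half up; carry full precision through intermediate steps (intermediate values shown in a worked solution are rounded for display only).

price = 8.741930
Δ = -0.236388

σ√T = 0.2475·√2.8181 = 0.415483
d₁ = (ln(S/K) + (r+σ²/2)T) / (σ√T) = (ln(121.51/116.9) + (0.0615+0.2475²/2)·2.8181) / 0.415483 = (0.038678 + 0.259626) / 0.415483 = 0.717969
d₂ = d₁ − σ√T = 0.717969 − 0.415483 = 0.302486
e^{−rT} = e^{−0.0615·2.8181} = 0.840874
N(−d₁) = 0.236388,  N(−d₂) = 0.381141
Put price V = K·e^{−rT}·N(−d₂) − S·N(−d₁) = 37.465464 − 28.723535 = 8.741930
Δ = −N(−d₁) = -0.236388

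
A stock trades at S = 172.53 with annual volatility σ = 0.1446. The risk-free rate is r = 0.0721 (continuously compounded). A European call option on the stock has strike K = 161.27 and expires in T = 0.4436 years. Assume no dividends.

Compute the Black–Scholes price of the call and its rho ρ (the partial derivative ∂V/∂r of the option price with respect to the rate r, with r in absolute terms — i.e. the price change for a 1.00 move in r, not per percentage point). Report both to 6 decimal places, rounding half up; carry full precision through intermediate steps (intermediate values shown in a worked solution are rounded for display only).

price = 17.572241
ρ = 58.036582

σ√T = 0.1446·√0.4436 = 0.096308
d₁ = (ln(S/K) + (r+σ²/2)T) / (σ√T) = (ln(172.53/161.27) + (0.0721+0.1446²/2)·0.4436) / 0.096308 = (0.067491 + 0.036621) / 0.096308 = 1.081031
d₂ = d₁ − σ√T = 1.081031 − 0.096308 = 0.984723
e^{−rT} = e^{−0.0721·0.4436} = 0.968523
N(d₁) = 0.860158,  N(d₂) = 0.837620
Call price V = S·N(d₁) − K·e^{−rT}·N(d₂) = 148.403129 − 130.830888 = 17.572241
ρ = K·T·e^{−rT}·N(d₂) = 58.036582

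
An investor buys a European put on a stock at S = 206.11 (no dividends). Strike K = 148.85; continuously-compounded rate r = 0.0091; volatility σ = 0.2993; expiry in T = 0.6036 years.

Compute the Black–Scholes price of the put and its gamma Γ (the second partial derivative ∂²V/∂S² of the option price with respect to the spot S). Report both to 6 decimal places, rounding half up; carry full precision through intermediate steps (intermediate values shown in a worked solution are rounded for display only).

σ√T = 0.2993·√0.6036 = 0.232531
d₁ = (ln(S/K) + (r+σ²/2)T) / (σ√T) = (ln(206.11/148.85) + (0.0091+0.2993²/2)·0.6036) / 0.232531 = (0.325471 + 0.032528) / 0.232531 = 1.539574
d₂ = d₁ − σ√T = 1.539574 − 0.232531 = 1.307043
e^{−rT} = e^{−0.0091·0.6036} = 0.994522
N(−d₁) = 0.061832,  N(−d₂) = 0.095599
Put price V = K·e^{−rT}·N(−d₂) − S·N(−d₁) = 14.151978 − 12.744217 = 1.407761
φ(d₁) = (1/√(2π))·e^{−d₁²/2} = 0.121958
Γ = φ(d₁) / (S·σ·√T) = 0.002545

price = 1.407761
Γ = 0.002545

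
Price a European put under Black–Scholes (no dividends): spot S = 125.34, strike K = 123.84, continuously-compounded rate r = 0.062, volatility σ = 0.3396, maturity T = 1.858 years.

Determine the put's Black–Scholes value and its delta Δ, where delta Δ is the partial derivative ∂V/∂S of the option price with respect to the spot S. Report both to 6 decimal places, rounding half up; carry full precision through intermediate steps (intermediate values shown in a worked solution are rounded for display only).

price = 14.877930
Δ = -0.306317

σ√T = 0.3396·√1.858 = 0.462904
d₁ = (ln(S/K) + (r+σ²/2)T) / (σ√T) = (ln(125.34/123.84) + (0.062+0.3396²/2)·1.858) / 0.462904 = (0.012040 + 0.222336) / 0.462904 = 0.506316
d₂ = d₁ − σ√T = 0.506316 − 0.462904 = 0.043412
e^{−rT} = e^{−0.062·1.858} = 0.891191
N(−d₁) = 0.306317,  N(−d₂) = 0.482686
Put price V = K·e^{−rT}·N(−d₂) − S·N(−d₁) = 53.271755 − 38.393824 = 14.877930
Δ = −N(−d₁) = -0.306317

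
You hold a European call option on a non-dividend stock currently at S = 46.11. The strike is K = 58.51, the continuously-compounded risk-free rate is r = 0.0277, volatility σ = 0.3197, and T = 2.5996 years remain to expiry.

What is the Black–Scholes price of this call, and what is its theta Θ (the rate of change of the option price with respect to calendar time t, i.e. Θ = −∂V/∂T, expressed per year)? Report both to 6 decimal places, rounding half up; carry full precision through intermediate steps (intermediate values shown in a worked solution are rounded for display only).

σ√T = 0.3197·√2.5996 = 0.515461
d₁ = (ln(S/K) + (r+σ²/2)T) / (σ√T) = (ln(46.11/58.51) + (0.0277+0.3197²/2)·2.5996) / 0.515461 = (-0.238168 + 0.204859) / 0.515461 = -0.064619
d₂ = d₁ − σ√T = -0.064619 − 0.515461 = -0.580081
e^{−rT} = e^{−0.0277·2.5996} = 0.930523
N(d₁) = 0.474238,  N(d₂) = 0.280930
Call price V = S·N(d₁) − K·e^{−rT}·N(d₂) = 21.867136 − 15.295206 = 6.571930
φ(d₁) = (1/√(2π))·e^{−d₁²/2} = 0.398110
Θ = −S·φ(d₁)·σ/(2√T) − r·K·e^{−rT}·N(d₂) = −1.819943 − 0.423677 = -2.243620

price = 6.571930
Θ = -2.243620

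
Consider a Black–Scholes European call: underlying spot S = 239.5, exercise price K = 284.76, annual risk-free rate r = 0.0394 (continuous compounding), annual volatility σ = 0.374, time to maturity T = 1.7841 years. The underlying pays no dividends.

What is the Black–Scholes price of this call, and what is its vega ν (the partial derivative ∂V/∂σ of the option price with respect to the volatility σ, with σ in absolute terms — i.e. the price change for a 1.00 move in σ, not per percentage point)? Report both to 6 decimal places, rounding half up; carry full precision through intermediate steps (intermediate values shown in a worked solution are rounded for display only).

σ√T = 0.374·√1.7841 = 0.499553
d₁ = (ln(S/K) + (r+σ²/2)T) / (σ√T) = (ln(239.5/284.76) + (0.0394+0.374²/2)·1.7841) / 0.499553 = (-0.173093 + 0.195070) / 0.499553 = 0.043993
d₂ = d₁ − σ√T = 0.043993 − 0.499553 = -0.455560
e^{−rT} = e^{−0.0394·1.7841} = 0.932120
N(d₁) = 0.517545,  N(d₂) = 0.324353
Call price V = S·N(d₁) − K·e^{−rT}·N(d₂) = 123.951992 − 86.093250 = 37.858742
φ(d₁) = (1/√(2π))·e^{−d₁²/2} = 0.398556
ν = S·φ(d₁)·√T = 127.498456

price = 37.858742
ν = 127.498456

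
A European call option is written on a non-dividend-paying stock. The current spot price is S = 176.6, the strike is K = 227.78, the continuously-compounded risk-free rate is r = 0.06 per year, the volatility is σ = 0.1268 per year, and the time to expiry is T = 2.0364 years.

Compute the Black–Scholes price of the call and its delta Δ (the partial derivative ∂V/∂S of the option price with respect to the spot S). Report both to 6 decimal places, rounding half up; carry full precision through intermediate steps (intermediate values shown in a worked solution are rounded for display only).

σ√T = 0.1268·√2.0364 = 0.180947
d₁ = (ln(S/K) + (r+σ²/2)T) / (σ√T) = (ln(176.6/227.78) + (0.06+0.1268²/2)·2.0364) / 0.180947 = (-0.254493 + 0.138555) / 0.180947 = -0.640730
d₂ = d₁ − σ√T = -0.640730 − 0.180947 = -0.821677
e^{−rT} = e^{−0.06·2.0364} = 0.884986
N(d₁) = 0.260849,  N(d₂) = 0.205630
Call price V = S·N(d₁) − K·e^{−rT}·N(d₂) = 46.065917 − 41.451370 = 4.614547
Δ = N(d₁) = 0.260849

price = 4.614547
Δ = 0.260849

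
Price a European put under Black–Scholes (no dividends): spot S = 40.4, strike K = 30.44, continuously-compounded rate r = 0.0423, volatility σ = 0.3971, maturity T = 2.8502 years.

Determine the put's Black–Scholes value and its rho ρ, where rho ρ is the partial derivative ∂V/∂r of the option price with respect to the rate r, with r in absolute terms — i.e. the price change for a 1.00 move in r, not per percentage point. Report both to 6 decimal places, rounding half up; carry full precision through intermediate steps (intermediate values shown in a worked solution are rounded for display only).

price = 3.610275
ρ = -30.361161

σ√T = 0.3971·√2.8502 = 0.670405
d₁ = (ln(S/K) + (r+σ²/2)T) / (σ√T) = (ln(40.4/30.44) + (0.0423+0.3971²/2)·2.8502) / 0.670405 = (0.283072 + 0.345285) / 0.670405 = 0.937280
d₂ = d₁ − σ√T = 0.937280 − 0.670405 = 0.266874
e^{−rT} = e^{−0.0423·2.8502} = 0.886421
N(−d₁) = 0.174307,  N(−d₂) = 0.394783
Put price V = K·e^{−rT}·N(−d₂) − S·N(−d₁) = 10.652291 − 7.042017 = 3.610275
ρ = −K·T·e^{−rT}·N(−d₂) = -30.361161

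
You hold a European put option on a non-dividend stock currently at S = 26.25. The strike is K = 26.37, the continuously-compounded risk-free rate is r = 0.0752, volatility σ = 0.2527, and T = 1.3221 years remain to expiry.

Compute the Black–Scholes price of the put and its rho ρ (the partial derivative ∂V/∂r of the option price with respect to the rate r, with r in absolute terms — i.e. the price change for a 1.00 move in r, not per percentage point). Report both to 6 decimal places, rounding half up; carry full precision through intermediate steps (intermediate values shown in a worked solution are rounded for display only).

σ√T = 0.2527·√1.3221 = 0.290561
d₁ = (ln(S/K) + (r+σ²/2)T) / (σ√T) = (ln(26.25/26.37) + (0.0752+0.2527²/2)·1.3221) / 0.290561 = (-0.004561 + 0.141635) / 0.290561 = 0.471755
d₂ = d₁ − σ√T = 0.471755 − 0.290561 = 0.181194
e^{−rT} = e^{−0.0752·1.3221} = 0.905361
N(−d₁) = 0.318551,  N(−d₂) = 0.428107
Put price V = K·e^{−rT}·N(−d₂) − S·N(−d₁) = 10.220792 − 8.361955 = 1.858837
ρ = −K·T·e^{−rT}·N(−d₂) = -13.512909

price = 1.858837
ρ = -13.512909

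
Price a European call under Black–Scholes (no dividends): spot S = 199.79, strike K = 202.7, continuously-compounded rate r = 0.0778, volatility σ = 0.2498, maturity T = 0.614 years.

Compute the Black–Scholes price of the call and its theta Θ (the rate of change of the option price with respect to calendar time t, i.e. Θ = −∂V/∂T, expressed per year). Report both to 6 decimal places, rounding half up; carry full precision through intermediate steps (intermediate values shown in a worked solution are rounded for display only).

price = 18.814438
Θ = -20.206846

σ√T = 0.2498·√0.614 = 0.195739
d₁ = (ln(S/K) + (r+σ²/2)T) / (σ√T) = (ln(199.79/202.7) + (0.0778+0.2498²/2)·0.614) / 0.195739 = (-0.014460 + 0.066926) / 0.195739 = 0.268040
d₂ = d₁ − σ√T = 0.268040 − 0.195739 = 0.072301
e^{−rT} = e^{−0.0778·0.614} = 0.953354
N(d₁) = 0.605666,  N(d₂) = 0.528819
Call price V = S·N(d₁) − K·e^{−rT}·N(d₂) = 121.005950 − 102.191513 = 18.814438
φ(d₁) = (1/√(2π))·e^{−d₁²/2} = 0.384866
Θ = −S·φ(d₁)·σ/(2√T) − r·K·e^{−rT}·N(d₂) = −12.256347 − 7.950500 = -20.206846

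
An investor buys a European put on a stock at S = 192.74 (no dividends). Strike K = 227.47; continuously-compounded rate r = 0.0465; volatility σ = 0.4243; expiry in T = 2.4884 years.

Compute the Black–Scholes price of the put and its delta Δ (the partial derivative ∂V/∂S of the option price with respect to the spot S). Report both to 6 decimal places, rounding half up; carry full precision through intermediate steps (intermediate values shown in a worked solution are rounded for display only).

price = 56.891321
Δ = -0.397429

σ√T = 0.4243·√2.4884 = 0.669319
d₁ = (ln(S/K) + (r+σ²/2)T) / (σ√T) = (ln(192.74/227.47) + (0.0465+0.4243²/2)·2.4884) / 0.669319 = (-0.165676 + 0.339705) / 0.669319 = 0.260008
d₂ = d₁ − σ√T = 0.260008 − 0.669319 = -0.409311
e^{−rT} = e^{−0.0465·2.4884} = 0.890733
N(−d₁) = 0.397429,  N(−d₂) = 0.658844
Put price V = K·e^{−rT}·N(−d₂) − S·N(−d₁) = 133.491746 − 76.600425 = 56.891321
Δ = −N(−d₁) = -0.397429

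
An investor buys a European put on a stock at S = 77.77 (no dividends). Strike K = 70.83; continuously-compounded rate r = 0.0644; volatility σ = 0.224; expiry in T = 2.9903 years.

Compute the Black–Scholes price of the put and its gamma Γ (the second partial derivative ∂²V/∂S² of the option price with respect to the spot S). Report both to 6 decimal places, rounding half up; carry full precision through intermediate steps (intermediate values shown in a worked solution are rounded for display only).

price = 3.456044
Γ = 0.008577

σ√T = 0.224·√2.9903 = 0.387352
d₁ = (ln(S/K) + (r+σ²/2)T) / (σ√T) = (ln(77.77/70.83) + (0.0644+0.224²/2)·2.9903) / 0.387352 = (0.093473 + 0.267596) / 0.387352 = 0.932148
d₂ = d₁ − σ√T = 0.932148 − 0.387352 = 0.544796
e^{−rT} = e^{−0.0644·2.9903} = 0.824832
N(−d₁) = 0.175630,  N(−d₂) = 0.292947
Put price V = K·e^{−rT}·N(−d₂) − S·N(−d₁) = 17.114789 − 13.658746 = 3.456044
φ(d₁) = (1/√(2π))·e^{−d₁²/2} = 0.258363
Γ = φ(d₁) / (S·σ·√T) = 0.008577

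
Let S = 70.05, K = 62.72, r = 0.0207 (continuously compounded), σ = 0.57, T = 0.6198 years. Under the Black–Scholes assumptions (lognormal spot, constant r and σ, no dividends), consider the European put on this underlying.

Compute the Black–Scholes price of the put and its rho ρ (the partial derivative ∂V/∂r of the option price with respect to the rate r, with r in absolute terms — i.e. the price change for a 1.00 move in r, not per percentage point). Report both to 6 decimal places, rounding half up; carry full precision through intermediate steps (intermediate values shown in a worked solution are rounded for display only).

price = 8.081618
ρ = -18.415925

σ√T = 0.57·√0.6198 = 0.448746
d₁ = (ln(S/K) + (r+σ²/2)T) / (σ√T) = (ln(70.05/62.72) + (0.0207+0.57²/2)·0.6198) / 0.448746 = (0.110529 + 0.113516) / 0.448746 = 0.499270
d₂ = d₁ − σ√T = 0.499270 − 0.448746 = 0.050524
e^{−rT} = e^{−0.0207·0.6198} = 0.987252
N(−d₁) = 0.308795,  N(−d₂) = 0.479853
Put price V = K·e^{−rT}·N(−d₂) − S·N(−d₁) = 29.712689 − 21.631071 = 8.081618
ρ = −K·T·e^{−rT}·N(−d₂) = -18.415925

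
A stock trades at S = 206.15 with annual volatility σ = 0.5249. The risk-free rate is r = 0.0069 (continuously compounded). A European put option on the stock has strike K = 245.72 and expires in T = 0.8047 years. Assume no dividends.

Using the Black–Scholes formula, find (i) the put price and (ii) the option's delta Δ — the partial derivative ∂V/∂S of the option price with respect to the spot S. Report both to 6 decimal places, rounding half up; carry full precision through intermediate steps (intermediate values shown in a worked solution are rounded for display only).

σ√T = 0.5249·√0.8047 = 0.470862
d₁ = (ln(S/K) + (r+σ²/2)T) / (σ√T) = (ln(206.15/245.72) + (0.0069+0.5249²/2)·0.8047) / 0.470862 = (-0.175589 + 0.116408) / 0.470862 = -0.125686
d₂ = d₁ − σ√T = -0.125686 − 0.470862 = -0.596548
e^{−rT} = e^{−0.0069·0.8047} = 0.994463
N(−d₁) = 0.550010,  N(−d₂) = 0.724595
Put price V = K·e^{−rT}·N(−d₂) − S·N(−d₁) = 177.061712 − 113.384505 = 63.677207
Δ = −N(−d₁) = -0.550010

price = 63.677207
Δ = -0.550010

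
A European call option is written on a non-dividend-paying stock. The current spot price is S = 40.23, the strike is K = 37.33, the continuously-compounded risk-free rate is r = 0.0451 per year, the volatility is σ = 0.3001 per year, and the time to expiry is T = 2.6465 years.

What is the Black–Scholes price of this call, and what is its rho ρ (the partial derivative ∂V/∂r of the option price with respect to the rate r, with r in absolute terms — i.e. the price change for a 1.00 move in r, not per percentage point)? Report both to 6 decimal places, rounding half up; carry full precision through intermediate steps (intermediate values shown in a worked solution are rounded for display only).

price = 11.162898
ρ = 49.191890

σ√T = 0.3001·√2.6465 = 0.488205
d₁ = (ln(S/K) + (r+σ²/2)T) / (σ√T) = (ln(40.23/37.33) + (0.0451+0.3001²/2)·2.6465) / 0.488205 = (0.074816 + 0.238529) / 0.488205 = 0.641831
d₂ = d₁ − σ√T = 0.641831 − 0.488205 = 0.153626
e^{−rT} = e^{−0.0451·2.6465} = 0.887491
N(d₁) = 0.739508,  N(d₂) = 0.561048
Call price V = S·N(d₁) − K·e^{−rT}·N(d₂) = 29.750425 − 18.587527 = 11.162898
ρ = K·T·e^{−rT}·N(d₂) = 49.191890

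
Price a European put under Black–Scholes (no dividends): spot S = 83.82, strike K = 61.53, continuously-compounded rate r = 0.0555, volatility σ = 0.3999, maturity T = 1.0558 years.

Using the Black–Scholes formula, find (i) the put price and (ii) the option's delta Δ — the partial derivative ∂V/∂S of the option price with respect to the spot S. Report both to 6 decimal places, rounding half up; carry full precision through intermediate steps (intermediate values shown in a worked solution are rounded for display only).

σ√T = 0.3999·√1.0558 = 0.410906
d₁ = (ln(S/K) + (r+σ²/2)T) / (σ√T) = (ln(83.82/61.53) + (0.0555+0.3999²/2)·1.0558) / 0.410906 = (0.309147 + 0.143019) / 0.410906 = 1.100412
d₂ = d₁ − σ√T = 1.100412 − 0.410906 = 0.689506
e^{−rT} = e^{−0.0555·1.0558} = 0.943087
N(−d₁) = 0.135576,  N(−d₂) = 0.245253
Put price V = K·e^{−rT}·N(−d₂) − S·N(−d₁) = 14.231546 − 11.364016 = 2.867530
Δ = −N(−d₁) = -0.135576

price = 2.867530
Δ = -0.135576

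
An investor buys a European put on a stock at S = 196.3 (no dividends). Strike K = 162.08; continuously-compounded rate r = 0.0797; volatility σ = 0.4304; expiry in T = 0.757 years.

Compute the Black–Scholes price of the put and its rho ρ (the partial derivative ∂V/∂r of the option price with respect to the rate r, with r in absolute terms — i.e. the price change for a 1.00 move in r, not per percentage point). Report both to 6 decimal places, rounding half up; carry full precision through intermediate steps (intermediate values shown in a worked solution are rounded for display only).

σ√T = 0.4304·√0.757 = 0.374473
d₁ = (ln(S/K) + (r+σ²/2)T) / (σ√T) = (ln(196.3/162.08) + (0.0797+0.4304²/2)·0.757) / 0.374473 = (0.191554 + 0.130448) / 0.374473 = 0.859881
d₂ = d₁ − σ√T = 0.859881 − 0.374473 = 0.485408
e^{−rT} = e^{−0.0797·0.757} = 0.941451
N(−d₁) = 0.194927,  N(−d₂) = 0.313693
Put price V = K·e^{−rT}·N(−d₂) − S·N(−d₁) = 47.866612 − 38.264250 = 9.602363
ρ = −K·T·e^{−rT}·N(−d₂) = -36.235026

price = 9.602363
ρ = -36.235026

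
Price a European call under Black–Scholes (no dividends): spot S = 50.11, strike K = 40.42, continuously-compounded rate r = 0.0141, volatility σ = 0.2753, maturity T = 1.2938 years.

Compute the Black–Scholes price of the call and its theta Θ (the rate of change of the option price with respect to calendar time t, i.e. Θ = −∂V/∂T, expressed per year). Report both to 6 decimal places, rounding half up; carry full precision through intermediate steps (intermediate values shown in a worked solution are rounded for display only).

σ√T = 0.2753·√1.2938 = 0.313141
d₁ = (ln(S/K) + (r+σ²/2)T) / (σ√T) = (ln(50.11/40.42) + (0.0141+0.2753²/2)·1.2938) / 0.313141 = (0.214896 + 0.067271) / 0.313141 = 0.901087
d₂ = d₁ − σ√T = 0.901087 − 0.313141 = 0.587946
e^{−rT} = e^{−0.0141·1.2938} = 0.981923
N(d₁) = 0.816229,  N(d₂) = 0.721716
Call price V = S·N(d₁) − K·e^{−rT}·N(d₂) = 40.901228 − 28.644403 = 12.256826
φ(d₁) = (1/√(2π))·e^{−d₁²/2} = 0.265825
Θ = −S·φ(d₁)·σ/(2√T) − r·K·e^{−rT}·N(d₂) = −1.611992 − 0.403886 = -2.015878

price = 12.256826
Θ = -2.015878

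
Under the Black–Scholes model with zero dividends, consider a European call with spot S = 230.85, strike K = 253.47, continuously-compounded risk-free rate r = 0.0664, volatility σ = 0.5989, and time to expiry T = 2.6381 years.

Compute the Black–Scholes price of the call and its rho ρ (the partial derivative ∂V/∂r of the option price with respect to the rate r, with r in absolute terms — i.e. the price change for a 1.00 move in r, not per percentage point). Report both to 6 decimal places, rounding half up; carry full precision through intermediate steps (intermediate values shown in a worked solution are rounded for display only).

σ√T = 0.5989·√2.6381 = 0.972747
d₁ = (ln(S/K) + (r+σ²/2)T) / (σ√T) = (ln(230.85/253.47) + (0.0664+0.5989²/2)·2.6381) / 0.972747 = (-0.093477 + 0.648288) / 0.972747 = 0.570355
d₂ = d₁ − σ√T = 0.570355 − 0.972747 = -0.402392
e^{−rT} = e^{−0.0664·2.6381} = 0.839314
N(d₁) = 0.715781,  N(d₂) = 0.343698
Call price V = S·N(d₁) − K·e^{−rT}·N(d₂) = 165.238150 − 73.118598 = 92.119551
ρ = K·T·e^{−rT}·N(d₂) = 192.894174

price = 92.119551
ρ = 192.894174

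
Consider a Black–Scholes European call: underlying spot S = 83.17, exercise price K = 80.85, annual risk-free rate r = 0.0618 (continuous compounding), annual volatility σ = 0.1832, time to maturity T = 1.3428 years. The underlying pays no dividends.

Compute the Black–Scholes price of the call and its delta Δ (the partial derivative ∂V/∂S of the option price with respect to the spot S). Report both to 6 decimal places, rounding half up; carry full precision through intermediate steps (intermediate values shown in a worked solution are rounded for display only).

price = 11.929764
Δ = 0.735755

σ√T = 0.1832·√1.3428 = 0.212291
d₁ = (ln(S/K) + (r+σ²/2)T) / (σ√T) = (ln(83.17/80.85) + (0.0618+0.1832²/2)·1.3428) / 0.212291 = (0.028291 + 0.105519) / 0.212291 = 0.630314
d₂ = d₁ − σ√T = 0.630314 − 0.212291 = 0.418023
e^{−rT} = e^{−0.0618·1.3428} = 0.920365
N(d₁) = 0.735755,  N(d₂) = 0.662035
Call price V = S·N(d₁) − K·e^{−rT}·N(d₂) = 61.192778 − 49.263014 = 11.929764
Δ = N(d₁) = 0.735755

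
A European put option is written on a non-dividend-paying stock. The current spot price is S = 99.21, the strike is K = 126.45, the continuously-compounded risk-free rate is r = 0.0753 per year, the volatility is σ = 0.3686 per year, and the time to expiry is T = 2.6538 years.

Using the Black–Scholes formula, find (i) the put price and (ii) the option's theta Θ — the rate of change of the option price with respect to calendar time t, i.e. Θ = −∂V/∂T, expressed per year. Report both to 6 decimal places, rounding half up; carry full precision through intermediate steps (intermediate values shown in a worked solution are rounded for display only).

σ√T = 0.3686·√2.6538 = 0.600467
d₁ = (ln(S/K) + (r+σ²/2)T) / (σ√T) = (ln(99.21/126.45) + (0.0753+0.3686²/2)·2.6538) / 0.600467 = (-0.242608 + 0.380112) / 0.600467 = 0.228994
d₂ = d₁ − σ√T = 0.228994 − 0.600467 = -0.371473
e^{−rT} = e^{−0.0753·2.6538} = 0.818869
N(−d₁) = 0.409437,  N(−d₂) = 0.644857
Put price V = K·e^{−rT}·N(−d₂) − S·N(−d₁) = 66.772402 − 40.620218 = 26.152184
φ(d₁) = (1/√(2π))·e^{−d₁²/2} = 0.388618
Θ = −S·φ(d₁)·σ/(2√T) + r·K·e^{−rT}·N(−d₂) = −4.361842 + 5.027962 = 0.666120

price = 26.152184
Θ = 0.666120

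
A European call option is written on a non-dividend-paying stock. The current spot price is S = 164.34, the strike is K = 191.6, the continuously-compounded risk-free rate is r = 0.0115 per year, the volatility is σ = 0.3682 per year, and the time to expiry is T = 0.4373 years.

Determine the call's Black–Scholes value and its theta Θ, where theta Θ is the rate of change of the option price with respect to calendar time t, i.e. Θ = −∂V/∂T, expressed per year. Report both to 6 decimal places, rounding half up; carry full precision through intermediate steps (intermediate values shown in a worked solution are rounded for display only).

σ√T = 0.3682·√0.4373 = 0.243486
d₁ = (ln(S/K) + (r+σ²/2)T) / (σ√T) = (ln(164.34/191.6) + (0.0115+0.3682²/2)·0.4373) / 0.243486 = (-0.153472 + 0.034672) / 0.243486 = -0.487917
d₂ = d₁ − σ√T = -0.487917 − 0.243486 = -0.731403
e^{−rT} = e^{−0.0115·0.4373} = 0.994984
N(d₁) = 0.312804,  N(d₂) = 0.232267
Call price V = S·N(d₁) − K·e^{−rT}·N(d₂) = 51.406266 − 44.279046 = 7.127219
φ(d₁) = (1/√(2π))·e^{−d₁²/2} = 0.354173
Θ = −S·φ(d₁)·σ/(2√T) − r·K·e^{−rT}·N(d₂) = −16.204017 − 0.509209 = -16.713226

price = 7.127219
Θ = -16.713226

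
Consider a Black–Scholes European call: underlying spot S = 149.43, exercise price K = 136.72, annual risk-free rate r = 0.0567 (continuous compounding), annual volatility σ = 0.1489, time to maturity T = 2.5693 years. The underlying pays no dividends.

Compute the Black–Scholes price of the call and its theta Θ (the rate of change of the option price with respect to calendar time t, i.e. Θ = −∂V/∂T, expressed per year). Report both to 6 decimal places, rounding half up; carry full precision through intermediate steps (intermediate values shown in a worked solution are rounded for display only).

price = 33.962394
Θ = -6.909966

σ√T = 0.1489·√2.5693 = 0.238672
d₁ = (ln(S/K) + (r+σ²/2)T) / (σ√T) = (ln(149.43/136.72) + (0.0567+0.1489²/2)·2.5693) / 0.238672 = (0.088893 + 0.174162) / 0.238672 = 1.102158
d₂ = d₁ − σ√T = 1.102158 − 0.238672 = 0.863485
e^{−rT} = e^{−0.0567·2.5693} = 0.864435
N(d₁) = 0.864803,  N(d₂) = 0.806065
Call price V = S·N(d₁) − K·e^{−rT}·N(d₂) = 129.227579 − 95.265185 = 33.962394
φ(d₁) = (1/√(2π))·e^{−d₁²/2} = 0.217335
Θ = −S·φ(d₁)·σ/(2√T) − r·K·e^{−rT}·N(d₂) = −1.508430 − 5.401536 = -6.909966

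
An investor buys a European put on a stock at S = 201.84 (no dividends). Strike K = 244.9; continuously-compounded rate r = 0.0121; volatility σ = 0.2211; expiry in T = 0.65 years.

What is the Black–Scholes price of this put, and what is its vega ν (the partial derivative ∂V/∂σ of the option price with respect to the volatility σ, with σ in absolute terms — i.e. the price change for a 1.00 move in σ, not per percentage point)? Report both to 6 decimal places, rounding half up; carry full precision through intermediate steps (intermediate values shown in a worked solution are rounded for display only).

price = 44.175595
ν = 41.281360

σ√T = 0.2211·√0.65 = 0.178257
d₁ = (ln(S/K) + (r+σ²/2)T) / (σ√T) = (ln(201.84/244.9) + (0.0121+0.2211²/2)·0.65) / 0.178257 = (-0.193375 + 0.023753) / 0.178257 = -0.951561
d₂ = d₁ − σ√T = -0.951561 − 0.178257 = -1.129818
e^{−rT} = e^{−0.0121·0.65} = 0.992166
N(−d₁) = 0.829340,  N(−d₂) = 0.870723
Put price V = K·e^{−rT}·N(−d₂) − S·N(−d₁) = 211.569618 − 167.394023 = 44.175595
φ(d₁) = (1/√(2π))·e^{−d₁²/2} = 0.253682
ν = S·φ(d₁)·√T = 41.281360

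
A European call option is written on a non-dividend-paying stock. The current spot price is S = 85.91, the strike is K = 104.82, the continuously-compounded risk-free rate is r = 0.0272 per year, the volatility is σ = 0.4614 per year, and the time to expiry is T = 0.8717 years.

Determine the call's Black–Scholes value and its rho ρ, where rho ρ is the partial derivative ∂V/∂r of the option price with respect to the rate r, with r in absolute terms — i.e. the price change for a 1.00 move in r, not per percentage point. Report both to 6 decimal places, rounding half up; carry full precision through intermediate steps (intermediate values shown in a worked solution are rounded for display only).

σ√T = 0.4614·√0.8717 = 0.430786
d₁ = (ln(S/K) + (r+σ²/2)T) / (σ√T) = (ln(85.91/104.82) + (0.0272+0.4614²/2)·0.8717) / 0.430786 = (-0.198944 + 0.116498) / 0.430786 = -0.191385
d₂ = d₁ − σ√T = -0.191385 − 0.430786 = -0.622171
e^{−rT} = e^{−0.0272·0.8717} = 0.976569
N(d₁) = 0.424112,  N(d₂) = 0.266915
Call price V = S·N(d₁) − K·e^{−rT}·N(d₂) = 36.435450 − 27.322443 = 9.113007
ρ = K·T·e^{−rT}·N(d₂) = 23.816973

price = 9.113007
ρ = 23.816973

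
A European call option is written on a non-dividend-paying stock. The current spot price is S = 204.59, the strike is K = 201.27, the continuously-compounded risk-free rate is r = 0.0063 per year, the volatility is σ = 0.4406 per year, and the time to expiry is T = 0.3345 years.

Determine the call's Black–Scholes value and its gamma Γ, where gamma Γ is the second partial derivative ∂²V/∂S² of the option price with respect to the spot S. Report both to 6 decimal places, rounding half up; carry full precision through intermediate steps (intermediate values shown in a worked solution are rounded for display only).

price = 22.478331
Γ = 0.007501

σ√T = 0.4406·√0.3345 = 0.254825
d₁ = (ln(S/K) + (r+σ²/2)T) / (σ√T) = (ln(204.59/201.27) + (0.0063+0.4406²/2)·0.3345) / 0.254825 = (0.016361 + 0.034575) / 0.254825 = 0.199886
d₂ = d₁ − σ√T = 0.199886 − 0.254825 = -0.054939
e^{−rT} = e^{−0.0063·0.3345} = 0.997895
N(d₁) = 0.579215,  N(d₂) = 0.478093
Call price V = S·N(d₁) − K·e^{−rT}·N(d₂) = 118.501621 − 96.023290 = 22.478331
φ(d₁) = (1/√(2π))·e^{−d₁²/2} = 0.391052
Γ = φ(d₁) / (S·σ·√T) = 0.007501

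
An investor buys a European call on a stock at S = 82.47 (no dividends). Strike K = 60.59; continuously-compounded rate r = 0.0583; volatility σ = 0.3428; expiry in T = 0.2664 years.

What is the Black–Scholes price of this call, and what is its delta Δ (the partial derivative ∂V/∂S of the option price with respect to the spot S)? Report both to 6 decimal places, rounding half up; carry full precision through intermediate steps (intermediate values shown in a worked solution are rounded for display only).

σ√T = 0.3428·√0.2664 = 0.176933
d₁ = (ln(S/K) + (r+σ²/2)T) / (σ√T) = (ln(82.47/60.59) + (0.0583+0.3428²/2)·0.2664) / 0.176933 = (0.308305 + 0.031184) / 0.176933 = 1.918744
d₂ = d₁ − σ√T = 1.918744 − 0.176933 = 1.741811
e^{−rT} = e^{−0.0583·0.2664} = 0.984589
N(d₁) = 0.972492,  N(d₂) = 0.959229
Call price V = S·N(d₁) − K·e^{−rT}·N(d₂) = 80.201385 − 57.224011 = 22.977374
Δ = N(d₁) = 0.972492

price = 22.977374
Δ = 0.972492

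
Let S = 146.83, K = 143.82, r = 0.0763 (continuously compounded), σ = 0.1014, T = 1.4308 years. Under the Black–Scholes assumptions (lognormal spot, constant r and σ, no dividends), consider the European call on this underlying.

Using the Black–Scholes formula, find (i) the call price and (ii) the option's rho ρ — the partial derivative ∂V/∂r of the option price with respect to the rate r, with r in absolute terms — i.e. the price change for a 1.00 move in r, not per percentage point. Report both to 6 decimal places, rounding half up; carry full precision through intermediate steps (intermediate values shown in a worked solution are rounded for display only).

σ√T = 0.1014·√1.4308 = 0.121291
d₁ = (ln(S/K) + (r+σ²/2)T) / (σ√T) = (ln(146.83/143.82) + (0.0763+0.1014²/2)·1.4308) / 0.121291 = (0.020713 + 0.116526) / 0.121291 = 1.131486
d₂ = d₁ − σ√T = 1.131486 − 0.121291 = 1.010195
e^{−rT} = e^{−0.0763·1.4308} = 0.896578
N(d₁) = 0.871075,  N(d₂) = 0.843799
Call price V = S·N(d₁) − K·e^{−rT}·N(d₂) = 127.899896 − 108.804387 = 19.095509
ρ = K·T·e^{−rT}·N(d₂) = 155.677316

price = 19.095509
ρ = 155.677316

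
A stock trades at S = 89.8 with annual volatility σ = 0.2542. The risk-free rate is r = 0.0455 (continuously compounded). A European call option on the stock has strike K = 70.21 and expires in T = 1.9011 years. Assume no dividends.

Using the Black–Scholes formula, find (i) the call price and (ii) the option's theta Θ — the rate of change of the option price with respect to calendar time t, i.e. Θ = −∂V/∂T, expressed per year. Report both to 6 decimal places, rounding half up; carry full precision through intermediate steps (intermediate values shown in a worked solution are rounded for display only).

price = 27.829634
Θ = -4.042078

σ√T = 0.2542·√1.9011 = 0.350492
d₁ = (ln(S/K) + (r+σ²/2)T) / (σ√T) = (ln(89.8/70.21) + (0.0455+0.2542²/2)·1.9011) / 0.350492 = (0.246094 + 0.147922) / 0.350492 = 1.124182
d₂ = d₁ − σ√T = 1.124182 − 0.350492 = 0.773690
e^{−rT} = e^{−0.0455·1.9011} = 0.917136
N(d₁) = 0.869532,  N(d₂) = 0.780443
Call price V = S·N(d₁) − K·e^{−rT}·N(d₂) = 78.083973 − 50.254340 = 27.829634
φ(d₁) = (1/√(2π))·e^{−d₁²/2} = 0.212072
Θ = −S·φ(d₁)·σ/(2√T) − r·K·e^{−rT}·N(d₂) = −1.755506 − 2.286572 = -4.042078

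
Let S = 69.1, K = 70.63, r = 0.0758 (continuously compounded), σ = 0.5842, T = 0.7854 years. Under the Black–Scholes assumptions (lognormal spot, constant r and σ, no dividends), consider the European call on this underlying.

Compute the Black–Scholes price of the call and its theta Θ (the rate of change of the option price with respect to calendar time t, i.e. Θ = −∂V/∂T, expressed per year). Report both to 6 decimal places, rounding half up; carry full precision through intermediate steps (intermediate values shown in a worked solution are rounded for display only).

σ√T = 0.5842·√0.7854 = 0.517734
d₁ = (ln(S/K) + (r+σ²/2)T) / (σ√T) = (ln(69.1/70.63) + (0.0758+0.5842²/2)·0.7854) / 0.517734 = (-0.021900 + 0.193558) / 0.517734 = 0.331555
d₂ = d₁ − σ√T = 0.331555 − 0.517734 = -0.186179
e^{−rT} = e^{−0.0758·0.7854} = 0.942204
N(d₁) = 0.629887,  N(d₂) = 0.426152
Call price V = S·N(d₁) − K·e^{−rT}·N(d₂) = 43.525220 − 28.359519 = 15.165701
φ(d₁) = (1/√(2π))·e^{−d₁²/2} = 0.377606
Θ = −S·φ(d₁)·σ/(2√T) − r·K·e^{−rT}·N(d₂) = −8.600100 − 2.149652 = -10.749751

price = 15.165701
Θ = -10.749751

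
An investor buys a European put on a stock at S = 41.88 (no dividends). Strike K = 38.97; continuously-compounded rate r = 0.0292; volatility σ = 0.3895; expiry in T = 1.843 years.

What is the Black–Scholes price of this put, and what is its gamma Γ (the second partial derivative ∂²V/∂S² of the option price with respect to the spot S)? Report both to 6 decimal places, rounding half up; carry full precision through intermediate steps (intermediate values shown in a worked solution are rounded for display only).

price = 5.966436
Γ = 0.015879

σ√T = 0.3895·√1.843 = 0.528774
d₁ = (ln(S/K) + (r+σ²/2)T) / (σ√T) = (ln(41.88/38.97) + (0.0292+0.3895²/2)·1.843) / 0.528774 = (0.072016 + 0.193617) / 0.528774 = 0.502356
d₂ = d₁ − σ√T = 0.502356 − 0.528774 = -0.026418
e^{−rT} = e^{−0.0292·1.843} = 0.947607
N(−d₁) = 0.307709,  N(−d₂) = 0.510538
Put price V = K·e^{−rT}·N(−d₂) − S·N(−d₁) = 18.853269 − 12.886833 = 5.966436
φ(d₁) = (1/√(2π))·e^{−d₁²/2} = 0.351650
Γ = φ(d₁) / (S·σ·√T) = 0.015879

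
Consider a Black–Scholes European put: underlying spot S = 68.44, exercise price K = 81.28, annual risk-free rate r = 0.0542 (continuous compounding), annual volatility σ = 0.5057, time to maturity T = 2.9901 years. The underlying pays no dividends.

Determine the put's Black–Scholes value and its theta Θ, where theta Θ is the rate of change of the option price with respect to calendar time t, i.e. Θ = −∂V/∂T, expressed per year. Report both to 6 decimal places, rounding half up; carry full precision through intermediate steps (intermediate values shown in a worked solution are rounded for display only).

σ√T = 0.5057·√2.9901 = 0.874452
d₁ = (ln(S/K) + (r+σ²/2)T) / (σ√T) = (ln(68.44/81.28) + (0.0542+0.5057²/2)·2.9901) / 0.874452 = (-0.171943 + 0.544396) / 0.874452 = 0.425928
d₂ = d₁ − σ√T = 0.425928 − 0.874452 = -0.448523
e^{−rT} = e^{−0.0542·2.9901} = 0.850387
N(−d₁) = 0.335080,  N(−d₂) = 0.673112
Put price V = K·e^{−rT}·N(−d₂) − S·N(−d₁) = 46.525165 − 22.932877 = 23.592288
φ(d₁) = (1/√(2π))·e^{−d₁²/2} = 0.364348
Θ = −S·φ(d₁)·σ/(2√T) + r·K·e^{−rT}·N(−d₂) = −3.646250 + 2.521664 = -1.124586

price = 23.592288
Θ = -1.124586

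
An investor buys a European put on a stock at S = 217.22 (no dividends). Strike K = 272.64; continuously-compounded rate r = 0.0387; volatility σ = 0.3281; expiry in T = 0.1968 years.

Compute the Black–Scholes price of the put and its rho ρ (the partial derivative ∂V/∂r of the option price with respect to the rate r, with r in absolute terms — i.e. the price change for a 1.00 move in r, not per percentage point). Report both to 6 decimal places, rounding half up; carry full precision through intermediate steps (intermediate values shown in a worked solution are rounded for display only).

σ√T = 0.3281·√0.1968 = 0.145552
d₁ = (ln(S/K) + (r+σ²/2)T) / (σ√T) = (ln(217.22/272.64) + (0.0387+0.3281²/2)·0.1968) / 0.145552 = (-0.227242 + 0.018209) / 0.145552 = -1.436136
d₂ = d₁ − σ√T = -1.436136 − 0.145552 = -1.581688
e^{−rT} = e^{−0.0387·0.1968} = 0.992413
N(−d₁) = 0.924518,  N(−d₂) = 0.943140
Put price V = K·e^{−rT}·N(−d₂) − S·N(−d₁) = 255.186610 − 200.823826 = 54.362784
ρ = −K·T·e^{−rT}·N(−d₂) = -50.220725

price = 54.362784
ρ = -50.220725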